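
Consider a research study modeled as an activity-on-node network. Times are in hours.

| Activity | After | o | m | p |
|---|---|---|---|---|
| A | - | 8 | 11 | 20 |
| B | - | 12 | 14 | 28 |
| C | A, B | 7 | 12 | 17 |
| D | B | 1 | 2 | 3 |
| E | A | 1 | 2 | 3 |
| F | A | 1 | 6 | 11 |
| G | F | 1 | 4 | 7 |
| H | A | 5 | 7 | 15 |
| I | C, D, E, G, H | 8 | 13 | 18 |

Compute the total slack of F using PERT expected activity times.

6 hours

te_A = (8 + 4·11 + 20)/6 = 72/6 = 12
te_B = (12 + 4·14 + 28)/6 = 96/6 = 16
te_C = (7 + 4·12 + 17)/6 = 72/6 = 12
te_D = (1 + 4·2 + 3)/6 = 12/6 = 2
te_E = (1 + 4·2 + 3)/6 = 12/6 = 2
te_F = (1 + 4·6 + 11)/6 = 36/6 = 6
te_G = (1 + 4·4 + 7)/6 = 24/6 = 4
te_H = (5 + 4·7 + 15)/6 = 48/6 = 8
te_I = (8 + 4·13 + 18)/6 = 78/6 = 13

Forward pass:
ES_A = 0; EF_A = 12
ES_B = 0; EF_B = 16
ES_C = max(EF_A=12, EF_B=16) = 16; EF_C = 16+12 = 28
ES_D = 16; EF_D = 16+2 = 18
ES_E = 12; EF_E = 12+2 = 14
ES_F = 12; EF_F = 12+6 = 18
ES_G = 18; EF_G = 18+4 = 22
ES_H = 12; EF_H = 12+8 = 20
ES_I = max(EF_C=28, EF_D=18, EF_E=14, EF_G=22, EF_H=20) = 28; EF_I = 28+13 = 41
Expected project duration μ = 41 hours. Critical path: B → C → I.

Backward pass:
LF_I = 41; LS_I = 41−13 = 28
LF_H = LS_I = 28; LS_H = 28−8 = 20
LF_G = LS_I = 28; LS_G = 28−4 = 24
LF_F = LS_G = 24; LS_F = 24−6 = 18
LF_E = LS_I = 28; LS_E = 28−2 = 26
LF_D = LS_I = 28; LS_D = 28−2 = 26
LF_C = LS_I = 28; LS_C = 28−12 = 16
LF_B = min(LS_C=16, LS_D=26) = 16; LS_B = 16−16 = 0
LF_A = min(LS_C=16, LS_E=26, LS_F=18, LS_H=20) = 16; LS_A = 16−12 = 4
Slack_F = LS_F − ES_F = 18 − 12 = 6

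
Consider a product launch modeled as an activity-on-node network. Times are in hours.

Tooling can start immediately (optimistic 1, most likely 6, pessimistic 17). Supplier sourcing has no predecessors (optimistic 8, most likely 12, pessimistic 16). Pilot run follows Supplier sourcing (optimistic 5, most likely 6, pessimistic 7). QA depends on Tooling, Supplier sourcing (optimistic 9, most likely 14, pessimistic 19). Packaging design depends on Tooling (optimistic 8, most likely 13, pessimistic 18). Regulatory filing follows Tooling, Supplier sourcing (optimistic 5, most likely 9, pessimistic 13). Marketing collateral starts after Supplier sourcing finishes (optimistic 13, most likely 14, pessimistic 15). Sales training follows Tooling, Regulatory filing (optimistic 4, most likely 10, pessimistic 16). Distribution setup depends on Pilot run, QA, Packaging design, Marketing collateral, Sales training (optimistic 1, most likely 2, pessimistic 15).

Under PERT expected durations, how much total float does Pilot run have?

13 hours

te_Tooling = (1 + 4·6 + 17)/6 = 42/6 = 7
te_Supplier sourcing = (8 + 4·12 + 16)/6 = 72/6 = 12
te_Pilot run = (5 + 4·6 + 7)/6 = 36/6 = 6
te_QA = (9 + 4·14 + 19)/6 = 84/6 = 14
te_Packaging design = (8 + 4·13 + 18)/6 = 78/6 = 13
te_Regulatory filing = (5 + 4·9 + 13)/6 = 54/6 = 9
te_Marketing collateral = (13 + 4·14 + 15)/6 = 84/6 = 14
te_Sales training = (4 + 4·10 + 16)/6 = 60/6 = 10
te_Distribution setup = (1 + 4·2 + 15)/6 = 24/6 = 4

Forward pass:
ES_Tooling = 0; EF_Tooling = 7
ES_Supplier sourcing = 0; EF_Supplier sourcing = 12
ES_Pilot run = 12; EF_Pilot run = 12+6 = 18
ES_QA = max(EF_Tooling=7, EF_Supplier sourcing=12) = 12; EF_QA = 12+14 = 26
ES_Packaging design = 7; EF_Packaging design = 7+13 = 20
ES_Regulatory filing = max(EF_Tooling=7, EF_Supplier sourcing=12) = 12; EF_Regulatory filing = 12+9 = 21
ES_Marketing collateral = 12; EF_Marketing collateral = 12+14 = 26
ES_Sales training = max(EF_Tooling=7, EF_Regulatory filing=21) = 21; EF_Sales training = 21+10 = 31
ES_Distribution setup = max(EF_Pilot run=18, EF_QA=26, EF_Packaging design=20, EF_Marketing collateral=26, EF_Sales training=31) = 31; EF_Distribution setup = 31+4 = 35
Expected project duration μ = 35 hours. Critical path: Supplier sourcing → Regulatory filing → Sales training → Distribution setup.

Backward pass:
LF_Distribution setup = 35; LS_Distribution setup = 35−4 = 31
LF_Sales training = LS_Distribution setup = 31; LS_Sales training = 31−10 = 21
LF_Marketing collateral = LS_Distribution setup = 31; LS_Marketing collateral = 31−14 = 17
LF_Regulatory filing = LS_Sales training = 21; LS_Regulatory filing = 21−9 = 12
LF_Packaging design = LS_Distribution setup = 31; LS_Packaging design = 31−13 = 18
LF_QA = LS_Distribution setup = 31; LS_QA = 31−14 = 17
LF_Pilot run = LS_Distribution setup = 31; LS_Pilot run = 31−6 = 25
LF_Supplier sourcing = min(LS_Pilot run=25, LS_QA=17, LS_Regulatory filing=12, LS_Marketing collateral=17) = 12; LS_Supplier sourcing = 12−12 = 0
LF_Tooling = min(LS_QA=17, LS_Packaging design=18, LS_Regulatory filing=12, LS_Sales training=21) = 12; LS_Tooling = 12−7 = 5
Slack_Pilot run = LS_Pilot run − ES_Pilot run = 25 − 12 = 13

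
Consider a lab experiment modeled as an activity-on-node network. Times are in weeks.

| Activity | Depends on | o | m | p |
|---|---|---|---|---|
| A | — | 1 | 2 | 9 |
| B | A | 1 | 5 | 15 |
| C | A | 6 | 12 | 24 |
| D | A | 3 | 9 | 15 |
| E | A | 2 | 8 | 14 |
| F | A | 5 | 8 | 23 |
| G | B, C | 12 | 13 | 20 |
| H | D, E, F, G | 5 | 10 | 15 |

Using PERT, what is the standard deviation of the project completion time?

te_A = (1 + 4·2 + 9)/6 = 18/6 = 3; σ²_A = ((9−1)/6)² = 1.778
te_B = (1 + 4·5 + 15)/6 = 36/6 = 6; σ²_B = ((15−1)/6)² = 5.444
te_C = (6 + 4·12 + 24)/6 = 78/6 = 13; σ²_C = ((24−6)/6)² = 9.000
te_D = (3 + 4·9 + 15)/6 = 54/6 = 9; σ²_D = ((15−3)/6)² = 4.000
te_E = (2 + 4·8 + 14)/6 = 48/6 = 8; σ²_E = ((14−2)/6)² = 4.000
te_F = (5 + 4·8 + 23)/6 = 60/6 = 10; σ²_F = ((23−5)/6)² = 9.000
te_G = (12 + 4·13 + 20)/6 = 84/6 = 14; σ²_G = ((20−12)/6)² = 1.778
te_H = (5 + 4·10 + 15)/6 = 60/6 = 10; σ²_H = ((15−5)/6)² = 2.778

Forward pass:
ES_A = 0; EF_A = 3
ES_B = 3; EF_B = 3+6 = 9
ES_C = 3; EF_C = 3+13 = 16
ES_D = 3; EF_D = 3+9 = 12
ES_E = 3; EF_E = 3+8 = 11
ES_F = 3; EF_F = 3+10 = 13
ES_G = max(EF_B=9, EF_C=16) = 16; EF_G = 16+14 = 30
ES_H = max(EF_D=12, EF_E=11, EF_F=13, EF_G=30) = 30; EF_H = 30+10 = 40
Expected project duration μ = 40 weeks. Critical path: A → C → G → H.

Variance along critical path = 1.778 + 9.000 + 1.778 + 2.778 = 15.333
σ = √15.333 = 3.916 weeks

3.92 weeks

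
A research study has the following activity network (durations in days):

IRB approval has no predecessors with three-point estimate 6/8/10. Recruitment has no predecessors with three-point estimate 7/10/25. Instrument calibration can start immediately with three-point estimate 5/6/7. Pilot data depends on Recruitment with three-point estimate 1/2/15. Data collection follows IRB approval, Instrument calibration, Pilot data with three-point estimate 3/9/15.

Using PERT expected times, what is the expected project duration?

25 days

te_IRB approval = (6 + 4·8 + 10)/6 = 48/6 = 8
te_Recruitment = (7 + 4·10 + 25)/6 = 72/6 = 12
te_Instrument calibration = (5 + 4·6 + 7)/6 = 36/6 = 6
te_Pilot data = (1 + 4·2 + 15)/6 = 24/6 = 4
te_Data collection = (3 + 4·9 + 15)/6 = 54/6 = 9

Forward pass:
ES_IRB approval = 0; EF_IRB approval = 8
ES_Recruitment = 0; EF_Recruitment = 12
ES_Instrument calibration = 0; EF_Instrument calibration = 6
ES_Pilot data = 12; EF_Pilot data = 12+4 = 16
ES_Data collection = max(EF_IRB approval=8, EF_Instrument calibration=6, EF_Pilot data=16) = 16; EF_Data collection = 16+9 = 25
Expected project duration μ = 25 days. Critical path: Recruitment → Pilot data → Data collection.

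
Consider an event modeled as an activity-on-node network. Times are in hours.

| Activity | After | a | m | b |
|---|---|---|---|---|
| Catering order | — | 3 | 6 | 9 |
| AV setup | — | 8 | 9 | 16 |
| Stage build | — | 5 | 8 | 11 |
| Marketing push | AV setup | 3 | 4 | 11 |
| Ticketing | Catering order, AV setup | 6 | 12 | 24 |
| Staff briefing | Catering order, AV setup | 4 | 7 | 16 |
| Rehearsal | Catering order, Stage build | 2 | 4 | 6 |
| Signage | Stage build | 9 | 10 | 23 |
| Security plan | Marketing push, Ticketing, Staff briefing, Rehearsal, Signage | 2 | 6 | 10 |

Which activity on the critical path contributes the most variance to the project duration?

Ticketing

te_Catering order = (3 + 4·6 + 9)/6 = 36/6 = 6; σ²_Catering order = ((9−3)/6)² = 1.000
te_AV setup = (8 + 4·9 + 16)/6 = 60/6 = 10; σ²_AV setup = ((16−8)/6)² = 1.778
te_Stage build = (5 + 4·8 + 11)/6 = 48/6 = 8; σ²_Stage build = ((11−5)/6)² = 1.000
te_Marketing push = (3 + 4·4 + 11)/6 = 30/6 = 5; σ²_Marketing push = ((11−3)/6)² = 1.778
te_Ticketing = (6 + 4·12 + 24)/6 = 78/6 = 13; σ²_Ticketing = ((24−6)/6)² = 9.000
te_Staff briefing = (4 + 4·7 + 16)/6 = 48/6 = 8; σ²_Staff briefing = ((16−4)/6)² = 4.000
te_Rehearsal = (2 + 4·4 + 6)/6 = 24/6 = 4; σ²_Rehearsal = ((6−2)/6)² = 0.444
te_Signage = (9 + 4·10 + 23)/6 = 72/6 = 12; σ²_Signage = ((23−9)/6)² = 5.444
te_Security plan = (2 + 4·6 + 10)/6 = 36/6 = 6; σ²_Security plan = ((10−2)/6)² = 1.778

Forward pass:
ES_Catering order = 0; EF_Catering order = 6
ES_AV setup = 0; EF_AV setup = 10
ES_Stage build = 0; EF_Stage build = 8
ES_Marketing push = 10; EF_Marketing push = 10+5 = 15
ES_Ticketing = max(EF_Catering order=6, EF_AV setup=10) = 10; EF_Ticketing = 10+13 = 23
ES_Staff briefing = max(EF_Catering order=6, EF_AV setup=10) = 10; EF_Staff briefing = 10+8 = 18
ES_Rehearsal = max(EF_Catering order=6, EF_Stage build=8) = 8; EF_Rehearsal = 8+4 = 12
ES_Signage = 8; EF_Signage = 8+12 = 20
ES_Security plan = max(EF_Marketing push=15, EF_Ticketing=23, EF_Staff briefing=18, EF_Rehearsal=12, EF_Signage=20) = 23; EF_Security plan = 23+6 = 29
Expected project duration μ = 29 hours. Critical path: AV setup → Ticketing → Security plan.

Variances on critical path: σ²_AV setup=1.778, σ²_Ticketing=9.000, σ²_Security plan=1.778.
Largest is σ²_Ticketing = 9.000.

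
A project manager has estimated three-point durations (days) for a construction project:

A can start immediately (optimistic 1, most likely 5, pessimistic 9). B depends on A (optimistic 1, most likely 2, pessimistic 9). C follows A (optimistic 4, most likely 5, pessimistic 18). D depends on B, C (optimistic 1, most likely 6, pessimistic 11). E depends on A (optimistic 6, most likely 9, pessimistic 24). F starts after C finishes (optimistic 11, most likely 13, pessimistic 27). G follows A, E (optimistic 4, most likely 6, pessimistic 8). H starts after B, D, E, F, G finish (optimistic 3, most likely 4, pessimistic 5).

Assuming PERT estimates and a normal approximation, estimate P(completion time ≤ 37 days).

te_A = (1 + 4·5 + 9)/6 = 30/6 = 5; σ²_A = ((9−1)/6)² = 1.778
te_B = (1 + 4·2 + 9)/6 = 18/6 = 3; σ²_B = ((9−1)/6)² = 1.778
te_C = (4 + 4·5 + 18)/6 = 42/6 = 7; σ²_C = ((18−4)/6)² = 5.444
te_D = (1 + 4·6 + 11)/6 = 36/6 = 6; σ²_D = ((11−1)/6)² = 2.778
te_E = (6 + 4·9 + 24)/6 = 66/6 = 11; σ²_E = ((24−6)/6)² = 9.000
te_F = (11 + 4·13 + 27)/6 = 90/6 = 15; σ²_F = ((27−11)/6)² = 7.111
te_G = (4 + 4·6 + 8)/6 = 36/6 = 6; σ²_G = ((8−4)/6)² = 0.444
te_H = (3 + 4·4 + 5)/6 = 24/6 = 4; σ²_H = ((5−3)/6)² = 0.111

Forward pass:
ES_A = 0; EF_A = 5
ES_B = 5; EF_B = 5+3 = 8
ES_C = 5; EF_C = 5+7 = 12
ES_D = max(EF_B=8, EF_C=12) = 12; EF_D = 12+6 = 18
ES_E = 5; EF_E = 5+11 = 16
ES_F = 12; EF_F = 12+15 = 27
ES_G = max(EF_A=5, EF_E=16) = 16; EF_G = 16+6 = 22
ES_H = max(EF_B=8, EF_D=18, EF_E=16, EF_F=27, EF_G=22) = 27; EF_H = 27+4 = 31
Expected project duration μ = 31 days. Critical path: A → C → F → H.

Variance along critical path = 1.778 + 5.444 + 7.111 + 0.111 = 14.444; σ = √14.444 = 3.801 days.
Z = (37 − 31) / 3.801 = 1.579
P(T ≤ 37) = Φ(1.579) ≈ 0.943

0.943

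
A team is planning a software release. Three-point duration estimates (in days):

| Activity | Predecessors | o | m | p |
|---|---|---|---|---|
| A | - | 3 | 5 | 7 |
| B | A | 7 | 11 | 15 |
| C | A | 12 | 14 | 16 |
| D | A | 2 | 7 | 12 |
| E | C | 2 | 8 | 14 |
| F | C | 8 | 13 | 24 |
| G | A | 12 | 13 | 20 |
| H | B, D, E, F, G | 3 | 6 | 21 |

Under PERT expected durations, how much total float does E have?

6 days

te_A = (3 + 4·5 + 7)/6 = 30/6 = 5
te_B = (7 + 4·11 + 15)/6 = 66/6 = 11
te_C = (12 + 4·14 + 16)/6 = 84/6 = 14
te_D = (2 + 4·7 + 12)/6 = 42/6 = 7
te_E = (2 + 4·8 + 14)/6 = 48/6 = 8
te_F = (8 + 4·13 + 24)/6 = 84/6 = 14
te_G = (12 + 4·13 + 20)/6 = 84/6 = 14
te_H = (3 + 4·6 + 21)/6 = 48/6 = 8

Forward pass:
ES_A = 0; EF_A = 5
ES_B = 5; EF_B = 5+11 = 16
ES_C = 5; EF_C = 5+14 = 19
ES_D = 5; EF_D = 5+7 = 12
ES_E = 19; EF_E = 19+8 = 27
ES_F = 19; EF_F = 19+14 = 33
ES_G = 5; EF_G = 5+14 = 19
ES_H = max(EF_B=16, EF_D=12, EF_E=27, EF_F=33, EF_G=19) = 33; EF_H = 33+8 = 41
Expected project duration μ = 41 days. Critical path: A → C → F → H.

Backward pass:
LF_H = 41; LS_H = 41−8 = 33
LF_G = LS_H = 33; LS_G = 33−14 = 19
LF_F = LS_H = 33; LS_F = 33−14 = 19
LF_E = LS_H = 33; LS_E = 33−8 = 25
LF_D = LS_H = 33; LS_D = 33−7 = 26
LF_C = min(LS_E=25, LS_F=19) = 19; LS_C = 19−14 = 5
LF_B = LS_H = 33; LS_B = 33−11 = 22
LF_A = min(LS_B=22, LS_C=5, LS_D=26, LS_G=19) = 5; LS_A = 5−5 = 0
Slack_E = LS_E − ES_E = 25 − 19 = 6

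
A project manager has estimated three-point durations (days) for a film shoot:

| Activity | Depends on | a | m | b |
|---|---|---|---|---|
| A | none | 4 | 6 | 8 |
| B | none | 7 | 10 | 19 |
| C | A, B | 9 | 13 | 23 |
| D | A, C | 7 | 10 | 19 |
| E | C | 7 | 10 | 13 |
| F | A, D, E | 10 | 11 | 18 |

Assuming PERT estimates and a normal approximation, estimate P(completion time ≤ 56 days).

te_A = (4 + 4·6 + 8)/6 = 36/6 = 6; σ²_A = ((8−4)/6)² = 0.444
te_B = (7 + 4·10 + 19)/6 = 66/6 = 11; σ²_B = ((19−7)/6)² = 4.000
te_C = (9 + 4·13 + 23)/6 = 84/6 = 14; σ²_C = ((23−9)/6)² = 5.444
te_D = (7 + 4·10 + 19)/6 = 66/6 = 11; σ²_D = ((19−7)/6)² = 4.000
te_E = (7 + 4·10 + 13)/6 = 60/6 = 10; σ²_E = ((13−7)/6)² = 1.000
te_F = (10 + 4·11 + 18)/6 = 72/6 = 12; σ²_F = ((18−10)/6)² = 1.778

Forward pass:
ES_A = 0; EF_A = 6
ES_B = 0; EF_B = 11
ES_C = max(EF_A=6, EF_B=11) = 11; EF_C = 11+14 = 25
ES_D = max(EF_A=6, EF_C=25) = 25; EF_D = 25+11 = 36
ES_E = 25; EF_E = 25+10 = 35
ES_F = max(EF_A=6, EF_D=36, EF_E=35) = 36; EF_F = 36+12 = 48
Expected project duration μ = 48 days. Critical path: B → C → D → F.

Variance along critical path = 4.000 + 5.444 + 4.000 + 1.778 = 15.222; σ = √15.222 = 3.902 days.
Z = (56 − 48) / 3.902 = 2.050
P(T ≤ 56) = Φ(2.050) ≈ 0.980

0.980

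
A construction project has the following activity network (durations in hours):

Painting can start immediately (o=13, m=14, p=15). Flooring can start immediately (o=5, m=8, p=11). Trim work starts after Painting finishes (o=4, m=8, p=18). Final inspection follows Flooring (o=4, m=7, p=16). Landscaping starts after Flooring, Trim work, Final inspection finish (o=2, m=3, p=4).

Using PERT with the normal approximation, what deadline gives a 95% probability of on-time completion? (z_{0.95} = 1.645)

te_Painting = (13 + 4·14 + 15)/6 = 84/6 = 14; σ²_Painting = ((15−13)/6)² = 0.111
te_Flooring = (5 + 4·8 + 11)/6 = 48/6 = 8; σ²_Flooring = ((11−5)/6)² = 1.000
te_Trim work = (4 + 4·8 + 18)/6 = 54/6 = 9; σ²_Trim work = ((18−4)/6)² = 5.444
te_Final inspection = (4 + 4·7 + 16)/6 = 48/6 = 8; σ²_Final inspection = ((16−4)/6)² = 4.000
te_Landscaping = (2 + 4·3 + 4)/6 = 18/6 = 3; σ²_Landscaping = ((4−2)/6)² = 0.111

Forward pass:
ES_Painting = 0; EF_Painting = 14
ES_Flooring = 0; EF_Flooring = 8
ES_Trim work = 14; EF_Trim work = 14+9 = 23
ES_Final inspection = 8; EF_Final inspection = 8+8 = 16
ES_Landscaping = max(EF_Flooring=8, EF_Trim work=23, EF_Final inspection=16) = 23; EF_Landscaping = 23+3 = 26
Expected project duration μ = 26 hours. Critical path: Painting → Trim work → Landscaping.

Variance along critical path = 0.111 + 5.444 + 0.111 = 5.667; σ = 2.380 hours.
D = μ + z·σ = 26 + 1.645·2.380 = 29.9 hours

29.9 hours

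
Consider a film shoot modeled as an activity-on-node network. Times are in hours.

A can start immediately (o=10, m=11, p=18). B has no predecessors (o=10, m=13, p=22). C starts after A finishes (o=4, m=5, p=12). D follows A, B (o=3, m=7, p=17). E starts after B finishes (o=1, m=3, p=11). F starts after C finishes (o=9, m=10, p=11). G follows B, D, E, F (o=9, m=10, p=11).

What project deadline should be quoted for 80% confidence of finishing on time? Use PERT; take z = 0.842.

39.6 hours

te_A = (10 + 4·11 + 18)/6 = 72/6 = 12; σ²_A = ((18−10)/6)² = 1.778
te_B = (10 + 4·13 + 22)/6 = 84/6 = 14; σ²_B = ((22−10)/6)² = 4.000
te_C = (4 + 4·5 + 12)/6 = 36/6 = 6; σ²_C = ((12−4)/6)² = 1.778
te_D = (3 + 4·7 + 17)/6 = 48/6 = 8; σ²_D = ((17−3)/6)² = 5.444
te_E = (1 + 4·3 + 11)/6 = 24/6 = 4; σ²_E = ((11−1)/6)² = 2.778
te_F = (9 + 4·10 + 11)/6 = 60/6 = 10; σ²_F = ((11−9)/6)² = 0.111
te_G = (9 + 4·10 + 11)/6 = 60/6 = 10; σ²_G = ((11−9)/6)² = 0.111

Forward pass:
ES_A = 0; EF_A = 12
ES_B = 0; EF_B = 14
ES_C = 12; EF_C = 12+6 = 18
ES_D = max(EF_A=12, EF_B=14) = 14; EF_D = 14+8 = 22
ES_E = 14; EF_E = 14+4 = 18
ES_F = 18; EF_F = 18+10 = 28
ES_G = max(EF_B=14, EF_D=22, EF_E=18, EF_F=28) = 28; EF_G = 28+10 = 38
Expected project duration μ = 38 hours. Critical path: A → C → F → G.

Variance along critical path = 1.778 + 1.778 + 0.111 + 0.111 = 3.778; σ = 1.944 hours.
D = μ + z·σ = 38 + 0.842·1.944 = 39.6 hours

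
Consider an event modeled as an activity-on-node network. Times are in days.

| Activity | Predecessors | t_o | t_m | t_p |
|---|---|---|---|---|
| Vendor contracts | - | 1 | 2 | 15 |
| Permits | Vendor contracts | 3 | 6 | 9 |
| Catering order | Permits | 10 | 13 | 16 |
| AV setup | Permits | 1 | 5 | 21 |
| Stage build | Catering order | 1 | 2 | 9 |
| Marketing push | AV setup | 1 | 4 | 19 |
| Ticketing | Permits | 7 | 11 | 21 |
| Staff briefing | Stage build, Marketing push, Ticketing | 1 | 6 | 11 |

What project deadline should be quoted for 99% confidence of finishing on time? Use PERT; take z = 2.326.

te_Vendor contracts = (1 + 4·2 + 15)/6 = 24/6 = 4; σ²_Vendor contracts = ((15−1)/6)² = 5.444
te_Permits = (3 + 4·6 + 9)/6 = 36/6 = 6; σ²_Permits = ((9−3)/6)² = 1.000
te_Catering order = (10 + 4·13 + 16)/6 = 78/6 = 13; σ²_Catering order = ((16−10)/6)² = 1.000
te_AV setup = (1 + 4·5 + 21)/6 = 42/6 = 7; σ²_AV setup = ((21−1)/6)² = 11.111
te_Stage build = (1 + 4·2 + 9)/6 = 18/6 = 3; σ²_Stage build = ((9−1)/6)² = 1.778
te_Marketing push = (1 + 4·4 + 19)/6 = 36/6 = 6; σ²_Marketing push = ((19−1)/6)² = 9.000
te_Ticketing = (7 + 4·11 + 21)/6 = 72/6 = 12; σ²_Ticketing = ((21−7)/6)² = 5.444
te_Staff briefing = (1 + 4·6 + 11)/6 = 36/6 = 6; σ²_Staff briefing = ((11−1)/6)² = 2.778

Forward pass:
ES_Vendor contracts = 0; EF_Vendor contracts = 4
ES_Permits = 4; EF_Permits = 4+6 = 10
ES_Catering order = 10; EF_Catering order = 10+13 = 23
ES_AV setup = 10; EF_AV setup = 10+7 = 17
ES_Stage build = 23; EF_Stage build = 23+3 = 26
ES_Marketing push = 17; EF_Marketing push = 17+6 = 23
ES_Ticketing = 10; EF_Ticketing = 10+12 = 22
ES_Staff briefing = max(EF_Stage build=26, EF_Marketing push=23, EF_Ticketing=22) = 26; EF_Staff briefing = 26+6 = 32
Expected project duration μ = 32 days. Critical path: Vendor contracts → Permits → Catering order → Stage build → Staff briefing.

Variance along critical path = 5.444 + 1.000 + 1.000 + 1.778 + 2.778 = 12.000; σ = 3.464 days.
D = μ + z·σ = 32 + 2.326·3.464 = 40.1 days

40.1 days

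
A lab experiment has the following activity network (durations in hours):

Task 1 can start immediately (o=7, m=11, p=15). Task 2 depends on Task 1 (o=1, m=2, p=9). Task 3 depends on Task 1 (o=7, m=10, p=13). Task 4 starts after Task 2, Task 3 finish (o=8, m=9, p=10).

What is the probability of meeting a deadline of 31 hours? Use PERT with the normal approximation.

0.722

te_Task 1 = (7 + 4·11 + 15)/6 = 66/6 = 11; σ²_Task 1 = ((15−7)/6)² = 1.778
te_Task 2 = (1 + 4·2 + 9)/6 = 18/6 = 3; σ²_Task 2 = ((9−1)/6)² = 1.778
te_Task 3 = (7 + 4·10 + 13)/6 = 60/6 = 10; σ²_Task 3 = ((13−7)/6)² = 1.000
te_Task 4 = (8 + 4·9 + 10)/6 = 54/6 = 9; σ²_Task 4 = ((10−8)/6)² = 0.111

Forward pass:
ES_Task 1 = 0; EF_Task 1 = 11
ES_Task 2 = 11; EF_Task 2 = 11+3 = 14
ES_Task 3 = 11; EF_Task 3 = 11+10 = 21
ES_Task 4 = max(EF_Task 2=14, EF_Task 3=21) = 21; EF_Task 4 = 21+9 = 30
Expected project duration μ = 30 hours. Critical path: Task 1 → Task 3 → Task 4.

Variance along critical path = 1.778 + 1.000 + 0.111 = 2.889; σ = √2.889 = 1.700 hours.
Z = (31 − 30) / 1.700 = 0.588
P(T ≤ 31) = Φ(0.588) ≈ 0.722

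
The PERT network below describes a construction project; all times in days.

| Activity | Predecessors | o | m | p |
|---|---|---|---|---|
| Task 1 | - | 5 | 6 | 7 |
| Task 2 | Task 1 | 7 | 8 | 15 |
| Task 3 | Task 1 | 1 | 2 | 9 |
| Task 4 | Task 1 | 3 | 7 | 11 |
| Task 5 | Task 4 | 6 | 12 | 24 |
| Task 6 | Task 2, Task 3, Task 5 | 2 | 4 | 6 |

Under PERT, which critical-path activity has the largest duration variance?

te_Task 1 = (5 + 4·6 + 7)/6 = 36/6 = 6; σ²_Task 1 = ((7−5)/6)² = 0.111
te_Task 2 = (7 + 4·8 + 15)/6 = 54/6 = 9; σ²_Task 2 = ((15−7)/6)² = 1.778
te_Task 3 = (1 + 4·2 + 9)/6 = 18/6 = 3; σ²_Task 3 = ((9−1)/6)² = 1.778
te_Task 4 = (3 + 4·7 + 11)/6 = 42/6 = 7; σ²_Task 4 = ((11−3)/6)² = 1.778
te_Task 5 = (6 + 4·12 + 24)/6 = 78/6 = 13; σ²_Task 5 = ((24−6)/6)² = 9.000
te_Task 6 = (2 + 4·4 + 6)/6 = 24/6 = 4; σ²_Task 6 = ((6−2)/6)² = 0.444

Forward pass:
ES_Task 1 = 0; EF_Task 1 = 6
ES_Task 2 = 6; EF_Task 2 = 6+9 = 15
ES_Task 3 = 6; EF_Task 3 = 6+3 = 9
ES_Task 4 = 6; EF_Task 4 = 6+7 = 13
ES_Task 5 = 13; EF_Task 5 = 13+13 = 26
ES_Task 6 = max(EF_Task 2=15, EF_Task 3=9, EF_Task 5=26) = 26; EF_Task 6 = 26+4 = 30
Expected project duration μ = 30 days. Critical path: Task 1 → Task 4 → Task 5 → Task 6.

Variances on critical path: σ²_Task 1=0.111, σ²_Task 4=1.778, σ²_Task 5=9.000, σ²_Task 6=0.444.
Largest is σ²_Task 5 = 9.000.

Task 5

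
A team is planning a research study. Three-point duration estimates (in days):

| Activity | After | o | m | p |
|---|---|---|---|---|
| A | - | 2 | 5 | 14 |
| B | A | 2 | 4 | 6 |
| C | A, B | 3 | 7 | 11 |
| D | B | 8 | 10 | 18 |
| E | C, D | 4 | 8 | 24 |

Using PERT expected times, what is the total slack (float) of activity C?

4 days

te_A = (2 + 4·5 + 14)/6 = 36/6 = 6
te_B = (2 + 4·4 + 6)/6 = 24/6 = 4
te_C = (3 + 4·7 + 11)/6 = 42/6 = 7
te_D = (8 + 4·10 + 18)/6 = 66/6 = 11
te_E = (4 + 4·8 + 24)/6 = 60/6 = 10

Forward pass:
ES_A = 0; EF_A = 6
ES_B = 6; EF_B = 6+4 = 10
ES_C = max(EF_A=6, EF_B=10) = 10; EF_C = 10+7 = 17
ES_D = 10; EF_D = 10+11 = 21
ES_E = max(EF_C=17, EF_D=21) = 21; EF_E = 21+10 = 31
Expected project duration μ = 31 days. Critical path: A → B → D → E.

Backward pass:
LF_E = 31; LS_E = 31−10 = 21
LF_D = LS_E = 21; LS_D = 21−11 = 10
LF_C = LS_E = 21; LS_C = 21−7 = 14
LF_B = min(LS_C=14, LS_D=10) = 10; LS_B = 10−4 = 6
LF_A = min(LS_B=6, LS_C=14) = 6; LS_A = 6−6 = 0
Slack_C = LS_C − ES_C = 14 − 10 = 4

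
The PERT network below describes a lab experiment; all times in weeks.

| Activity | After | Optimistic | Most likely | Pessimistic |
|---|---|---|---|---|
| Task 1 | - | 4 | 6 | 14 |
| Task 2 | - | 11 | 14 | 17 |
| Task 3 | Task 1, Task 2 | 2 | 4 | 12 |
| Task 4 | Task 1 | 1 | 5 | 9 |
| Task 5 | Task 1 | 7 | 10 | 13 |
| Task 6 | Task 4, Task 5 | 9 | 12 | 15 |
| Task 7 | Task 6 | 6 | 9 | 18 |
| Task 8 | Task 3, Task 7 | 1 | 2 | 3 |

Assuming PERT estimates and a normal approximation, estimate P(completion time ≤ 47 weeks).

0.978

te_Task 1 = (4 + 4·6 + 14)/6 = 42/6 = 7; σ²_Task 1 = ((14−4)/6)² = 2.778
te_Task 2 = (11 + 4·14 + 17)/6 = 84/6 = 14; σ²_Task 2 = ((17−11)/6)² = 1.000
te_Task 3 = (2 + 4·4 + 12)/6 = 30/6 = 5; σ²_Task 3 = ((12−2)/6)² = 2.778
te_Task 4 = (1 + 4·5 + 9)/6 = 30/6 = 5; σ²_Task 4 = ((9−1)/6)² = 1.778
te_Task 5 = (7 + 4·10 + 13)/6 = 60/6 = 10; σ²_Task 5 = ((13−7)/6)² = 1.000
te_Task 6 = (9 + 4·12 + 15)/6 = 72/6 = 12; σ²_Task 6 = ((15−9)/6)² = 1.000
te_Task 7 = (6 + 4·9 + 18)/6 = 60/6 = 10; σ²_Task 7 = ((18−6)/6)² = 4.000
te_Task 8 = (1 + 4·2 + 3)/6 = 12/6 = 2; σ²_Task 8 = ((3−1)/6)² = 0.111

Forward pass:
ES_Task 1 = 0; EF_Task 1 = 7
ES_Task 2 = 0; EF_Task 2 = 14
ES_Task 3 = max(EF_Task 1=7, EF_Task 2=14) = 14; EF_Task 3 = 14+5 = 19
ES_Task 4 = 7; EF_Task 4 = 7+5 = 12
ES_Task 5 = 7; EF_Task 5 = 7+10 = 17
ES_Task 6 = max(EF_Task 4=12, EF_Task 5=17) = 17; EF_Task 6 = 17+12 = 29
ES_Task 7 = 29; EF_Task 7 = 29+10 = 39
ES_Task 8 = max(EF_Task 3=19, EF_Task 7=39) = 39; EF_Task 8 = 39+2 = 41
Expected project duration μ = 41 weeks. Critical path: Task 1 → Task 5 → Task 6 → Task 7 → Task 8.

Variance along critical path = 2.778 + 1.000 + 1.000 + 4.000 + 0.111 = 8.889; σ = √8.889 = 2.981 weeks.
Z = (47 − 41) / 2.981 = 2.012
P(T ≤ 47) = Φ(2.012) ≈ 0.978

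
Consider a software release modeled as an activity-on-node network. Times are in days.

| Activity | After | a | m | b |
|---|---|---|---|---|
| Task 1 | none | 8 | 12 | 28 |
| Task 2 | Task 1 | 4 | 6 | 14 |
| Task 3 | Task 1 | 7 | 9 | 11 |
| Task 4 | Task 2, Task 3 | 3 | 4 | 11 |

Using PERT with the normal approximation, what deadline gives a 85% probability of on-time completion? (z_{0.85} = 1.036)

31.8 days

te_Task 1 = (8 + 4·12 + 28)/6 = 84/6 = 14; σ²_Task 1 = ((28−8)/6)² = 11.111
te_Task 2 = (4 + 4·6 + 14)/6 = 42/6 = 7; σ²_Task 2 = ((14−4)/6)² = 2.778
te_Task 3 = (7 + 4·9 + 11)/6 = 54/6 = 9; σ²_Task 3 = ((11−7)/6)² = 0.444
te_Task 4 = (3 + 4·4 + 11)/6 = 30/6 = 5; σ²_Task 4 = ((11−3)/6)² = 1.778

Forward pass:
ES_Task 1 = 0; EF_Task 1 = 14
ES_Task 2 = 14; EF_Task 2 = 14+7 = 21
ES_Task 3 = 14; EF_Task 3 = 14+9 = 23
ES_Task 4 = max(EF_Task 2=21, EF_Task 3=23) = 23; EF_Task 4 = 23+5 = 28
Expected project duration μ = 28 days. Critical path: Task 1 → Task 3 → Task 4.

Variance along critical path = 11.111 + 0.444 + 1.778 = 13.333; σ = 3.651 days.
D = μ + z·σ = 28 + 1.036·3.651 = 31.8 days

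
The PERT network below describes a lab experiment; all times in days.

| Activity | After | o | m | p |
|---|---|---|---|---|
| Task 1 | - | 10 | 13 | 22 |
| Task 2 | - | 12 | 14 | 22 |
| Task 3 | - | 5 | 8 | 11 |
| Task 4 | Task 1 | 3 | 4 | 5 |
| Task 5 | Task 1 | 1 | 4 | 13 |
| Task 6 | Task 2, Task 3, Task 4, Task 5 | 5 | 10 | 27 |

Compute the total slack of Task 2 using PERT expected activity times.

4 days

te_Task 1 = (10 + 4·13 + 22)/6 = 84/6 = 14
te_Task 2 = (12 + 4·14 + 22)/6 = 90/6 = 15
te_Task 3 = (5 + 4·8 + 11)/6 = 48/6 = 8
te_Task 4 = (3 + 4·4 + 5)/6 = 24/6 = 4
te_Task 5 = (1 + 4·4 + 13)/6 = 30/6 = 5
te_Task 6 = (5 + 4·10 + 27)/6 = 72/6 = 12

Forward pass:
ES_Task 1 = 0; EF_Task 1 = 14
ES_Task 2 = 0; EF_Task 2 = 15
ES_Task 3 = 0; EF_Task 3 = 8
ES_Task 4 = 14; EF_Task 4 = 14+4 = 18
ES_Task 5 = 14; EF_Task 5 = 14+5 = 19
ES_Task 6 = max(EF_Task 2=15, EF_Task 3=8, EF_Task 4=18, EF_Task 5=19) = 19; EF_Task 6 = 19+12 = 31
Expected project duration μ = 31 days. Critical path: Task 1 → Task 5 → Task 6.

Backward pass:
LF_Task 6 = 31; LS_Task 6 = 31−12 = 19
LF_Task 5 = LS_Task 6 = 19; LS_Task 5 = 19−5 = 14
LF_Task 4 = LS_Task 6 = 19; LS_Task 4 = 19−4 = 15
LF_Task 3 = LS_Task 6 = 19; LS_Task 3 = 19−8 = 11
LF_Task 2 = LS_Task 6 = 19; LS_Task 2 = 19−15 = 4
LF_Task 1 = min(LS_Task 4=15, LS_Task 5=14) = 14; LS_Task 1 = 14−14 = 0
Slack_Task 2 = LS_Task 2 − ES_Task 2 = 4 − 0 = 4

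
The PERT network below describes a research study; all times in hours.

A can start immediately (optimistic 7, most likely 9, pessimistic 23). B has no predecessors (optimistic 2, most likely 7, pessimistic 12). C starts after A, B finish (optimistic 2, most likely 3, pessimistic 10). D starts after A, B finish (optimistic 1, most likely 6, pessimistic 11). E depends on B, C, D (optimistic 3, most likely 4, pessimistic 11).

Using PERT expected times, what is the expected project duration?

22 hours

te_A = (7 + 4·9 + 23)/6 = 66/6 = 11
te_B = (2 + 4·7 + 12)/6 = 42/6 = 7
te_C = (2 + 4·3 + 10)/6 = 24/6 = 4
te_D = (1 + 4·6 + 11)/6 = 36/6 = 6
te_E = (3 + 4·4 + 11)/6 = 30/6 = 5

Forward pass:
ES_A = 0; EF_A = 11
ES_B = 0; EF_B = 7
ES_C = max(EF_A=11, EF_B=7) = 11; EF_C = 11+4 = 15
ES_D = max(EF_A=11, EF_B=7) = 11; EF_D = 11+6 = 17
ES_E = max(EF_B=7, EF_C=15, EF_D=17) = 17; EF_E = 17+5 = 22
Expected project duration μ = 22 hours. Critical path: A → D → E.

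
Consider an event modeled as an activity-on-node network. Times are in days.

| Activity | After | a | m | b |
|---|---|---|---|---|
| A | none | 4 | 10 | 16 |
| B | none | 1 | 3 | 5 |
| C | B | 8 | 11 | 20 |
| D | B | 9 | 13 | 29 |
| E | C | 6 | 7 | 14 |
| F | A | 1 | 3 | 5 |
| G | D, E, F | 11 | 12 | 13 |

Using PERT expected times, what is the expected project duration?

35 days

te_A = (4 + 4·10 + 16)/6 = 60/6 = 10
te_B = (1 + 4·3 + 5)/6 = 18/6 = 3
te_C = (8 + 4·11 + 20)/6 = 72/6 = 12
te_D = (9 + 4·13 + 29)/6 = 90/6 = 15
te_E = (6 + 4·7 + 14)/6 = 48/6 = 8
te_F = (1 + 4·3 + 5)/6 = 18/6 = 3
te_G = (11 + 4·12 + 13)/6 = 72/6 = 12

Forward pass:
ES_A = 0; EF_A = 10
ES_B = 0; EF_B = 3
ES_C = 3; EF_C = 3+12 = 15
ES_D = 3; EF_D = 3+15 = 18
ES_E = 15; EF_E = 15+8 = 23
ES_F = 10; EF_F = 10+3 = 13
ES_G = max(EF_D=18, EF_E=23, EF_F=13) = 23; EF_G = 23+12 = 35
Expected project duration μ = 35 days. Critical path: B → C → E → G.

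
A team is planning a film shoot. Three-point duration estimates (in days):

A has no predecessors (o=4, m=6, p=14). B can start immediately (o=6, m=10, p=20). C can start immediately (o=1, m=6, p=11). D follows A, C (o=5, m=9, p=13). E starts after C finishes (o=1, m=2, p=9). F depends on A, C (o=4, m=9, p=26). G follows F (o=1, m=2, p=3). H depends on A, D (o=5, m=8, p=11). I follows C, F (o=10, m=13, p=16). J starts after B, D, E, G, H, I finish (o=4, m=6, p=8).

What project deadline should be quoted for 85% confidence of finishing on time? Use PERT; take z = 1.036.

41.4 days

te_A = (4 + 4·6 + 14)/6 = 42/6 = 7; σ²_A = ((14−4)/6)² = 2.778
te_B = (6 + 4·10 + 20)/6 = 66/6 = 11; σ²_B = ((20−6)/6)² = 5.444
te_C = (1 + 4·6 + 11)/6 = 36/6 = 6; σ²_C = ((11−1)/6)² = 2.778
te_D = (5 + 4·9 + 13)/6 = 54/6 = 9; σ²_D = ((13−5)/6)² = 1.778
te_E = (1 + 4·2 + 9)/6 = 18/6 = 3; σ²_E = ((9−1)/6)² = 1.778
te_F = (4 + 4·9 + 26)/6 = 66/6 = 11; σ²_F = ((26−4)/6)² = 13.444
te_G = (1 + 4·2 + 3)/6 = 12/6 = 2; σ²_G = ((3−1)/6)² = 0.111
te_H = (5 + 4·8 + 11)/6 = 48/6 = 8; σ²_H = ((11−5)/6)² = 1.000
te_I = (10 + 4·13 + 16)/6 = 78/6 = 13; σ²_I = ((16−10)/6)² = 1.000
te_J = (4 + 4·6 + 8)/6 = 36/6 = 6; σ²_J = ((8−4)/6)² = 0.444

Forward pass:
ES_A = 0; EF_A = 7
ES_B = 0; EF_B = 11
ES_C = 0; EF_C = 6
ES_D = max(EF_A=7, EF_C=6) = 7; EF_D = 7+9 = 16
ES_E = 6; EF_E = 6+3 = 9
ES_F = max(EF_A=7, EF_C=6) = 7; EF_F = 7+11 = 18
ES_G = 18; EF_G = 18+2 = 20
ES_H = max(EF_A=7, EF_D=16) = 16; EF_H = 16+8 = 24
ES_I = max(EF_C=6, EF_F=18) = 18; EF_I = 18+13 = 31
ES_J = max(EF_B=11, EF_D=16, EF_E=9, EF_G=20, EF_H=24, EF_I=31) = 31; EF_J = 31+6 = 37
Expected project duration μ = 37 days. Critical path: A → F → I → J.

Variance along critical path = 2.778 + 13.444 + 1.000 + 0.444 = 17.667; σ = 4.203 days.
D = μ + z·σ = 37 + 1.036·4.203 = 41.4 days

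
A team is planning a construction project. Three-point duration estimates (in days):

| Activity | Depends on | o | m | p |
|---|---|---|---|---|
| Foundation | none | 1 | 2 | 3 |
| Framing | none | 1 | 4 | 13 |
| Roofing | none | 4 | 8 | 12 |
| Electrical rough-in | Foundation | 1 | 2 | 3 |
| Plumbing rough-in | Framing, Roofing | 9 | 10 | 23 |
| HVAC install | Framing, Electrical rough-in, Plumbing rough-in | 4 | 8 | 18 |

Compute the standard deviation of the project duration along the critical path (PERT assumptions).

te_Foundation = (1 + 4·2 + 3)/6 = 12/6 = 2; σ²_Foundation = ((3−1)/6)² = 0.111
te_Framing = (1 + 4·4 + 13)/6 = 30/6 = 5; σ²_Framing = ((13−1)/6)² = 4.000
te_Roofing = (4 + 4·8 + 12)/6 = 48/6 = 8; σ²_Roofing = ((12−4)/6)² = 1.778
te_Electrical rough-in = (1 + 4·2 + 3)/6 = 12/6 = 2; σ²_Electrical rough-in = ((3−1)/6)² = 0.111
te_Plumbing rough-in = (9 + 4·10 + 23)/6 = 72/6 = 12; σ²_Plumbing rough-in = ((23−9)/6)² = 5.444
te_HVAC install = (4 + 4·8 + 18)/6 = 54/6 = 9; σ²_HVAC install = ((18−4)/6)² = 5.444

Forward pass:
ES_Foundation = 0; EF_Foundation = 2
ES_Framing = 0; EF_Framing = 5
ES_Roofing = 0; EF_Roofing = 8
ES_Electrical rough-in = 2; EF_Electrical rough-in = 2+2 = 4
ES_Plumbing rough-in = max(EF_Framing=5, EF_Roofing=8) = 8; EF_Plumbing rough-in = 8+12 = 20
ES_HVAC install = max(EF_Framing=5, EF_Electrical rough-in=4, EF_Plumbing rough-in=20) = 20; EF_HVAC install = 20+9 = 29
Expected project duration μ = 29 days. Critical path: Roofing → Plumbing rough-in → HVAC install.

Variance along critical path = 1.778 + 5.444 + 5.444 = 12.667
σ = √12.667 = 3.559 days

3.56 days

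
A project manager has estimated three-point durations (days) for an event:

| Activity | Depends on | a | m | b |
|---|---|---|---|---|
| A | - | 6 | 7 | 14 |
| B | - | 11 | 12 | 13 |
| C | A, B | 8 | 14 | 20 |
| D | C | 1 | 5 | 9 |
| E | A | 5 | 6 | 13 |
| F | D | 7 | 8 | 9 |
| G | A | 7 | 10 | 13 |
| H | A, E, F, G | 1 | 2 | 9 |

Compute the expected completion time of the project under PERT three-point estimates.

te_A = (6 + 4·7 + 14)/6 = 48/6 = 8
te_B = (11 + 4·12 + 13)/6 = 72/6 = 12
te_C = (8 + 4·14 + 20)/6 = 84/6 = 14
te_D = (1 + 4·5 + 9)/6 = 30/6 = 5
te_E = (5 + 4·6 + 13)/6 = 42/6 = 7
te_F = (7 + 4·8 + 9)/6 = 48/6 = 8
te_G = (7 + 4·10 + 13)/6 = 60/6 = 10
te_H = (1 + 4·2 + 9)/6 = 18/6 = 3

Forward pass:
ES_A = 0; EF_A = 8
ES_B = 0; EF_B = 12
ES_C = max(EF_A=8, EF_B=12) = 12; EF_C = 12+14 = 26
ES_D = 26; EF_D = 26+5 = 31
ES_E = 8; EF_E = 8+7 = 15
ES_F = 31; EF_F = 31+8 = 39
ES_G = 8; EF_G = 8+10 = 18
ES_H = max(EF_A=8, EF_E=15, EF_F=39, EF_G=18) = 39; EF_H = 39+3 = 42
Expected project duration μ = 42 days. Critical path: B → C → D → F → H.

42 days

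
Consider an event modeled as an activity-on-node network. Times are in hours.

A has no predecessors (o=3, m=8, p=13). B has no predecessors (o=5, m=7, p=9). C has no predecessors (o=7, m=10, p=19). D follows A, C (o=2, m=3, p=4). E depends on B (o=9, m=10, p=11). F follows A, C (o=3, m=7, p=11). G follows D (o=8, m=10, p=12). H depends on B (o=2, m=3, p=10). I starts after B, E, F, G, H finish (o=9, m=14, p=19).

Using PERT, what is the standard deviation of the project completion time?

te_A = (3 + 4·8 + 13)/6 = 48/6 = 8; σ²_A = ((13−3)/6)² = 2.778
te_B = (5 + 4·7 + 9)/6 = 42/6 = 7; σ²_B = ((9−5)/6)² = 0.444
te_C = (7 + 4·10 + 19)/6 = 66/6 = 11; σ²_C = ((19−7)/6)² = 4.000
te_D = (2 + 4·3 + 4)/6 = 18/6 = 3; σ²_D = ((4−2)/6)² = 0.111
te_E = (9 + 4·10 + 11)/6 = 60/6 = 10; σ²_E = ((11−9)/6)² = 0.111
te_F = (3 + 4·7 + 11)/6 = 42/6 = 7; σ²_F = ((11−3)/6)² = 1.778
te_G = (8 + 4·10 + 12)/6 = 60/6 = 10; σ²_G = ((12−8)/6)² = 0.444
te_H = (2 + 4·3 + 10)/6 = 24/6 = 4; σ²_H = ((10−2)/6)² = 1.778
te_I = (9 + 4·14 + 19)/6 = 84/6 = 14; σ²_I = ((19−9)/6)² = 2.778

Forward pass:
ES_A = 0; EF_A = 8
ES_B = 0; EF_B = 7
ES_C = 0; EF_C = 11
ES_D = max(EF_A=8, EF_C=11) = 11; EF_D = 11+3 = 14
ES_E = 7; EF_E = 7+10 = 17
ES_F = max(EF_A=8, EF_C=11) = 11; EF_F = 11+7 = 18
ES_G = 14; EF_G = 14+10 = 24
ES_H = 7; EF_H = 7+4 = 11
ES_I = max(EF_B=7, EF_E=17, EF_F=18, EF_G=24, EF_H=11) = 24; EF_I = 24+14 = 38
Expected project duration μ = 38 hours. Critical path: C → D → G → I.

Variance along critical path = 4.000 + 0.111 + 0.444 + 2.778 = 7.333
σ = √7.333 = 2.708 hours

2.71 hours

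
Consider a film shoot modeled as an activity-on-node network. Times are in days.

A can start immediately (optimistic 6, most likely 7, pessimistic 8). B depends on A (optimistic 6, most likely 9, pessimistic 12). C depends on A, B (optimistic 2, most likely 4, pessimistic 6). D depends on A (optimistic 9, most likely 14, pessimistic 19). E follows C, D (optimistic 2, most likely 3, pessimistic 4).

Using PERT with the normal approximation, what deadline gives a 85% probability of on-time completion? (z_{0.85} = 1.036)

25.8 days

te_A = (6 + 4·7 + 8)/6 = 42/6 = 7; σ²_A = ((8−6)/6)² = 0.111
te_B = (6 + 4·9 + 12)/6 = 54/6 = 9; σ²_B = ((12−6)/6)² = 1.000
te_C = (2 + 4·4 + 6)/6 = 24/6 = 4; σ²_C = ((6−2)/6)² = 0.444
te_D = (9 + 4·14 + 19)/6 = 84/6 = 14; σ²_D = ((19−9)/6)² = 2.778
te_E = (2 + 4·3 + 4)/6 = 18/6 = 3; σ²_E = ((4−2)/6)² = 0.111

Forward pass:
ES_A = 0; EF_A = 7
ES_B = 7; EF_B = 7+9 = 16
ES_C = max(EF_A=7, EF_B=16) = 16; EF_C = 16+4 = 20
ES_D = 7; EF_D = 7+14 = 21
ES_E = max(EF_C=20, EF_D=21) = 21; EF_E = 21+3 = 24
Expected project duration μ = 24 days. Critical path: A → D → E.

Variance along critical path = 0.111 + 2.778 + 0.111 = 3.000; σ = 1.732 days.
D = μ + z·σ = 24 + 1.036·1.732 = 25.8 days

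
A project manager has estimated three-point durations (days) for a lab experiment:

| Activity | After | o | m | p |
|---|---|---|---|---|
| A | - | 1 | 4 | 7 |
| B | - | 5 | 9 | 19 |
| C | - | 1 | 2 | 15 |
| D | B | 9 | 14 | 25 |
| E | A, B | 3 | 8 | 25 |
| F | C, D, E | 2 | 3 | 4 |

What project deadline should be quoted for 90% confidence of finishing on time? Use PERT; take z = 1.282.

32.6 days

te_A = (1 + 4·4 + 7)/6 = 24/6 = 4; σ²_A = ((7−1)/6)² = 1.000
te_B = (5 + 4·9 + 19)/6 = 60/6 = 10; σ²_B = ((19−5)/6)² = 5.444
te_C = (1 + 4·2 + 15)/6 = 24/6 = 4; σ²_C = ((15−1)/6)² = 5.444
te_D = (9 + 4·14 + 25)/6 = 90/6 = 15; σ²_D = ((25−9)/6)² = 7.111
te_E = (3 + 4·8 + 25)/6 = 60/6 = 10; σ²_E = ((25−3)/6)² = 13.444
te_F = (2 + 4·3 + 4)/6 = 18/6 = 3; σ²_F = ((4−2)/6)² = 0.111

Forward pass:
ES_A = 0; EF_A = 4
ES_B = 0; EF_B = 10
ES_C = 0; EF_C = 4
ES_D = 10; EF_D = 10+15 = 25
ES_E = max(EF_A=4, EF_B=10) = 10; EF_E = 10+10 = 20
ES_F = max(EF_C=4, EF_D=25, EF_E=20) = 25; EF_F = 25+3 = 28
Expected project duration μ = 28 days. Critical path: B → D → F.

Variance along critical path = 5.444 + 7.111 + 0.111 = 12.667; σ = 3.559 days.
D = μ + z·σ = 28 + 1.282·3.559 = 32.6 days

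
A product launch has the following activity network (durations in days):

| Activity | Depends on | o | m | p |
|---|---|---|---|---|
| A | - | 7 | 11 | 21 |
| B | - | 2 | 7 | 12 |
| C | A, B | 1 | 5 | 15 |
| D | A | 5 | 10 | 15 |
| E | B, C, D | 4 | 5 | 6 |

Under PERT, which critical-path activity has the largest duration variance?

te_A = (7 + 4·11 + 21)/6 = 72/6 = 12; σ²_A = ((21−7)/6)² = 5.444
te_B = (2 + 4·7 + 12)/6 = 42/6 = 7; σ²_B = ((12−2)/6)² = 2.778
te_C = (1 + 4·5 + 15)/6 = 36/6 = 6; σ²_C = ((15−1)/6)² = 5.444
te_D = (5 + 4·10 + 15)/6 = 60/6 = 10; σ²_D = ((15−5)/6)² = 2.778
te_E = (4 + 4·5 + 6)/6 = 30/6 = 5; σ²_E = ((6−4)/6)² = 0.111

Forward pass:
ES_A = 0; EF_A = 12
ES_B = 0; EF_B = 7
ES_C = max(EF_A=12, EF_B=7) = 12; EF_C = 12+6 = 18
ES_D = 12; EF_D = 12+10 = 22
ES_E = max(EF_B=7, EF_C=18, EF_D=22) = 22; EF_E = 22+5 = 27
Expected project duration μ = 27 days. Critical path: A → D → E.

Variances on critical path: σ²_A=5.444, σ²_D=2.778, σ²_E=0.111.
Largest is σ²_A = 5.444.

A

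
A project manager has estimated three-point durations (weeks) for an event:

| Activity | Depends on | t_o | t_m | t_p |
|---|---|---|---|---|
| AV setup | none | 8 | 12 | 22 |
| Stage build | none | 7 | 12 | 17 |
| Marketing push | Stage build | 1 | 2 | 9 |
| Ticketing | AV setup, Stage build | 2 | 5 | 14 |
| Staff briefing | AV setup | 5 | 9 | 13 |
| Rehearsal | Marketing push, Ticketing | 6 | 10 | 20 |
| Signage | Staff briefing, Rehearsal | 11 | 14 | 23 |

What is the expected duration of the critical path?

45 weeks

te_AV setup = (8 + 4·12 + 22)/6 = 78/6 = 13
te_Stage build = (7 + 4·12 + 17)/6 = 72/6 = 12
te_Marketing push = (1 + 4·2 + 9)/6 = 18/6 = 3
te_Ticketing = (2 + 4·5 + 14)/6 = 36/6 = 6
te_Staff briefing = (5 + 4·9 + 13)/6 = 54/6 = 9
te_Rehearsal = (6 + 4·10 + 20)/6 = 66/6 = 11
te_Signage = (11 + 4·14 + 23)/6 = 90/6 = 15

Forward pass:
ES_AV setup = 0; EF_AV setup = 13
ES_Stage build = 0; EF_Stage build = 12
ES_Marketing push = 12; EF_Marketing push = 12+3 = 15
ES_Ticketing = max(EF_AV setup=13, EF_Stage build=12) = 13; EF_Ticketing = 13+6 = 19
ES_Staff briefing = 13; EF_Staff briefing = 13+9 = 22
ES_Rehearsal = max(EF_Marketing push=15, EF_Ticketing=19) = 19; EF_Rehearsal = 19+11 = 30
ES_Signage = max(EF_Staff briefing=22, EF_Rehearsal=30) = 30; EF_Signage = 30+15 = 45
Expected project duration μ = 45 weeks. Critical path: AV setup → Ticketing → Rehearsal → Signage.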